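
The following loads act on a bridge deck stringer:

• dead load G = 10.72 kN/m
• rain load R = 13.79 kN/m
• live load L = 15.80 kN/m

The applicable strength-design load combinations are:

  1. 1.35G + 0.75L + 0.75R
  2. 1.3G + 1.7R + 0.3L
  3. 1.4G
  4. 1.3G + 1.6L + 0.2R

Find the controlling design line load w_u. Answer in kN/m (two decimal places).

42.12 kN/m

1. 1.35(10.72) + 0.75(15.80) + 0.75(13.79) = 14.47 + 11.85 + 10.34 = 36.66
2. 1.3(10.72) + 1.7(13.79) + 0.3(15.80) = 13.94 + 23.44 + 4.74 = 42.12
3. 1.4(10.72) = 15.01
4. 1.3(10.72) + 1.6(15.80) + 0.2(13.79) = 41.97
The controlling combination is 2, giving 42.12 kN/m.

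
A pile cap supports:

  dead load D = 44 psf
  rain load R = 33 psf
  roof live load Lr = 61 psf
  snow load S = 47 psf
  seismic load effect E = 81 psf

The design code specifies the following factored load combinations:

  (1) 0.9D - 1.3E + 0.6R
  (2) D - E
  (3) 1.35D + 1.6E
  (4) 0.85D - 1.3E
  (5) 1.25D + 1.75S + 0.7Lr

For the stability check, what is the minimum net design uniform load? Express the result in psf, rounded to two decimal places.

-67.90 psf

(1) 0.9(44) - 1.3(81) + 0.6(33) = 39.60 - 105.30 + 19.80 = -45.90
(2) 1.0(44) - 1.0(81) = 44.00 - 81.00 = -37.00
(3) 1.35(44) + 1.6(81) = 59.40 + 129.60 = 189.00
(4) 0.85(44) - 1.3(81) = 37.40 - 105.30 = -67.90
(5) 1.25(44) + 1.75(47) + 0.7(61) = 55.00 + 82.25 + 42.70 = 179.95
Combination 4 gives the minimum: -67.90 psf.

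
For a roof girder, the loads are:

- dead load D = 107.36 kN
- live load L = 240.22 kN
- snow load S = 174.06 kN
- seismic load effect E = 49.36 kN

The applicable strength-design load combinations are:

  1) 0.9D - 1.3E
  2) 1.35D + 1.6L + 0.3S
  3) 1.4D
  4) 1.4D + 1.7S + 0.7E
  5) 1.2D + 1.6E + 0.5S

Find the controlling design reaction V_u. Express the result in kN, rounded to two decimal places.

581.51 kN

1) 0.9(107.36) - 1.3(49.36) = 32.46
2) 1.35(107.36) + 1.6(240.22) + 0.3(174.06) = 144.94 + 384.35 + 52.22 = 581.51
3) 1.4(107.36) = 150.30
4) 1.4(107.36) + 1.7(174.06) + 0.7(49.36) = 480.76
5) 1.2(107.36) + 1.6(49.36) + 0.5(174.06) = 128.83 + 78.98 + 87.03 = 294.84
Maximum is from combination 2.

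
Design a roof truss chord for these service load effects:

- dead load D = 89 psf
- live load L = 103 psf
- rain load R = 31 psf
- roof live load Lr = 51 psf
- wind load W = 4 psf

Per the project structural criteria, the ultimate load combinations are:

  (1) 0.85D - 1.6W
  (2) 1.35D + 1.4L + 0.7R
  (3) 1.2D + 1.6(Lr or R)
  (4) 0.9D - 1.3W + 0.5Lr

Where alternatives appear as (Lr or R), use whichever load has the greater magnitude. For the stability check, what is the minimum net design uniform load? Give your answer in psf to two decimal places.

69.25 psf

(Lr or R) → Lr = 51 psf.
(1) 0.85(89) - 1.6(4) = 75.65 - 6.40 = 69.25
(2) 1.35(89) + 1.4(103) + 0.7(31) = 120.15 + 144.20 + 21.70 = 286.05
(3) 1.2(89) + 1.6(51) = 106.80 + 81.60 = 188.40
(4) 0.9(89) - 1.3(4) + 0.5(51) = 80.10 - 5.20 + 25.50 = 100.40
Combination 1 gives the minimum: 69.25 psf.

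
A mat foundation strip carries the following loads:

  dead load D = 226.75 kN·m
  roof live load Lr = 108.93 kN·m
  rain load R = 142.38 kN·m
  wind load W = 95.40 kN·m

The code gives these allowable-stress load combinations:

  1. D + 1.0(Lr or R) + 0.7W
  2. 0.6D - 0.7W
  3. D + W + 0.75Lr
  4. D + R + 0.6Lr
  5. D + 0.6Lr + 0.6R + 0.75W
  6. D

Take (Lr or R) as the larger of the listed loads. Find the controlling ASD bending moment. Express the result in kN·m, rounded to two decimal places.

449.09 kN·m

(Lr or R) → R = 142.38 kN·m.
1. 1.0(226.75) + 1.0(142.38) + 0.7(95.40) = 226.75 + 142.38 + 66.78 = 435.91
2. 0.6(226.75) - 0.7(95.40) = 136.05 - 66.78 = 69.27
3. 1.0(226.75) + 1.0(95.40) + 0.75(108.93) = 226.75 + 95.40 + 81.70 = 403.85
4. 1.0(226.75) + 1.0(142.38) + 0.6(108.93) = 226.75 + 142.38 + 65.36 = 434.49
5. 1.0(226.75) + 0.6(108.93) + 0.6(142.38) + 0.75(95.40) = 226.75 + 65.36 + 85.43 + 71.55 = 449.09
6. 1.0(226.75) = 226.75
Maximum is from combination 5.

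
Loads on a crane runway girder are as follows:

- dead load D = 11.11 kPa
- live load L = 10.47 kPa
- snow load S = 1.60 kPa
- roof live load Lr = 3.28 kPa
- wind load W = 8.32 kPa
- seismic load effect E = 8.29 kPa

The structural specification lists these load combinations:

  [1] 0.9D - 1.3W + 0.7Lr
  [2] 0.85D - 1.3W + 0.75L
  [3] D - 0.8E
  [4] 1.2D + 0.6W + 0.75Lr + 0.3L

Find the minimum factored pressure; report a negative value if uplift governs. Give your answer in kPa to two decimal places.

1.48 kPa

[1] 0.9(11.11) - 1.3(8.32) + 0.7(3.28) = 1.48
[2] 0.85(11.11) - 1.3(8.32) + 0.75(10.47) = 6.48
[3] 1.0(11.11) - 0.8(8.29) = 4.48
[4] 1.2(11.11) + 0.6(8.32) + 0.75(3.28) + 0.3(10.47) = 23.93
Combination 1 gives the minimum: 1.48 kPa.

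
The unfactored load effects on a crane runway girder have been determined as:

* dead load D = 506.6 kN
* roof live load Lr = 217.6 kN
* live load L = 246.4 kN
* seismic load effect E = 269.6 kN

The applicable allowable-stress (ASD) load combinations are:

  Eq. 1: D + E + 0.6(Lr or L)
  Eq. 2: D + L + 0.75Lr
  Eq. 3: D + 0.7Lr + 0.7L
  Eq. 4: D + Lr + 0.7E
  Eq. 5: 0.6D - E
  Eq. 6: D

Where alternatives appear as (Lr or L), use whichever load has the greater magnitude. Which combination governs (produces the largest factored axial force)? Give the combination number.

Combination 1

(Lr or L) → L = 246.4 kN.
Eq. 1: 1.0(506.6) + 1.0(269.6) + 0.6(246.4) = 506.60 + 269.60 + 147.84 = 924.04
Eq. 2: 1.0(506.6) + 1.0(246.4) + 0.75(217.6) = 506.60 + 246.40 + 163.20 = 916.20
Eq. 3: 1.0(506.6) + 0.7(217.6) + 0.7(246.4) = 506.60 + 152.32 + 172.48 = 831.40
Eq. 4: 1.0(506.6) + 1.0(217.6) + 0.7(269.6) = 506.60 + 217.60 + 188.72 = 912.92
Eq. 5: 0.6(506.6) - 1.0(269.6) = 303.96 - 269.60 = 34.36
Eq. 6: 1.0(506.6) = 506.60
The largest value is 924.04 kN from combination 1.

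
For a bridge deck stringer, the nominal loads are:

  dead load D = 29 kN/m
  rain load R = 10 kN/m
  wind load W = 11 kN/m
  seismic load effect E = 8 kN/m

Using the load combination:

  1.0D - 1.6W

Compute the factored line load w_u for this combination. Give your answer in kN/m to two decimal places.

11.40 kN/m

1.0(29) - 1.6(11) = 29.00 - 17.60 = 11.40
w_u = 11.40 kN/m.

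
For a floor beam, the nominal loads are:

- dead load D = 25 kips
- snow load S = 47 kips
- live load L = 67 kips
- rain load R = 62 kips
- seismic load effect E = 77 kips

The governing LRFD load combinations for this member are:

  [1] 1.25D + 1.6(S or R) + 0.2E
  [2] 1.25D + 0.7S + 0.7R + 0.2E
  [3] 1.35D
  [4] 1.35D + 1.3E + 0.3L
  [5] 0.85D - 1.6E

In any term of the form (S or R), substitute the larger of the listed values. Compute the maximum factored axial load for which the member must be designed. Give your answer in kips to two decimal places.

(S or R) → R = 62 kips.
[1] 1.25(25) + 1.6(62) + 0.2(77) = 145.85
[2] 1.25(25) + 0.7(47) + 0.7(62) + 0.2(77) = 122.95
[3] 1.35(25) = 33.75
[4] 1.35(25) + 1.3(77) + 0.3(67) = 153.95
[5] 0.85(25) - 1.6(77) = -101.95
Combination 4 governs: P_u = 153.95 kips.

153.95 kips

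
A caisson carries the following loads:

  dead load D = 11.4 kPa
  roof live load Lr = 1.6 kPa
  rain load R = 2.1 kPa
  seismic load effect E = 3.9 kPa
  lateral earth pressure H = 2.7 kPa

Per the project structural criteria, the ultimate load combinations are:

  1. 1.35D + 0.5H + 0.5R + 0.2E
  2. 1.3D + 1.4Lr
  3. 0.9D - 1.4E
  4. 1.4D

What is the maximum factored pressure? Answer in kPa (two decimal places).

1. 1.35(11.4) + 0.5(2.7) + 0.5(2.1) + 0.2(3.9) = 15.39 + 1.35 + 1.05 + 0.78 = 18.57
2. 1.3(11.4) + 1.4(1.6) = 14.82 + 2.24 = 17.06
3. 0.9(11.4) - 1.4(3.9) = 10.26 - 5.46 = 4.80
4. 1.4(11.4) = 15.96
The controlling combination is 1, giving 18.57 kPa.

18.57 kPa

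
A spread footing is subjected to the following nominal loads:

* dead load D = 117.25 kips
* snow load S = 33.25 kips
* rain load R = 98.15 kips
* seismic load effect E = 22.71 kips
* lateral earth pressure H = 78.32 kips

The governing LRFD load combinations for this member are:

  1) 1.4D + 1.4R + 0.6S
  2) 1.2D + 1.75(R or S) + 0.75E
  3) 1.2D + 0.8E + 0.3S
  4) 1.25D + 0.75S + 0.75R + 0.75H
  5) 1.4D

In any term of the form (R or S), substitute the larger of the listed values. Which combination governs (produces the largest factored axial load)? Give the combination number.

Combination 2

(R or S) → R = 98.15 kips.
1) 1.4(117.25) + 1.4(98.15) + 0.6(33.25) = 164.15 + 137.41 + 19.95 = 321.51
2) 1.2(117.25) + 1.75(98.15) + 0.75(22.71) = 329.50
3) 1.2(117.25) + 0.8(22.71) + 0.3(33.25) = 168.84
4) 1.25(117.25) + 0.75(33.25) + 0.75(98.15) + 0.75(78.32) = 146.56 + 24.94 + 73.61 + 58.74 = 303.85
5) 1.4(117.25) = 164.15
The largest value is 329.50 kips from combination 2.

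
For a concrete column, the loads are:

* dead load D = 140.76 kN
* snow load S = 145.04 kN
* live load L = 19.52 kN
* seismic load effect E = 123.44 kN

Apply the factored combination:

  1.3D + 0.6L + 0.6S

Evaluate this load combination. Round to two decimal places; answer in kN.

1.3(140.76) + 0.6(19.52) + 0.6(145.04) = 182.99 + 11.71 + 87.02 = 281.72
P_u = 281.72 kN.

281.72 kN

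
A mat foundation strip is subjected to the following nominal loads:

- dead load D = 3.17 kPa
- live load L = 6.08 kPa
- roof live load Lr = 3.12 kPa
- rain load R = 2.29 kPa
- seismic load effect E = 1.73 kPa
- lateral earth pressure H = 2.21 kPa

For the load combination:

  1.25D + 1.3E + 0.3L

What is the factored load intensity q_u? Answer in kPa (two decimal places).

1.25(3.17) + 1.3(1.73) + 0.3(6.08) = 8.04
q_u = 8.04 kPa.

8.04 kPa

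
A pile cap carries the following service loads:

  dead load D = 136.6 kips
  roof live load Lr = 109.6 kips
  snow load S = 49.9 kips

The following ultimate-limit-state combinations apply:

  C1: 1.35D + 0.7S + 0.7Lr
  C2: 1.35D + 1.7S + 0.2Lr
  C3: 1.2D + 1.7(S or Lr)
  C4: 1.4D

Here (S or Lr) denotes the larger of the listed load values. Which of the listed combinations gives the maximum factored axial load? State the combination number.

(S or Lr) → Lr = 109.6 kips.
C1: 1.35(136.6) + 0.7(49.9) + 0.7(109.6) = 296.1
C2: 1.35(136.6) + 1.7(49.9) + 0.2(109.6) = 291.2
C3: 1.2(136.6) + 1.7(109.6) = 350.2
C4: 1.4(136.6) = 191.2
The largest value is 350.2 kips from combination 3.

Combination 3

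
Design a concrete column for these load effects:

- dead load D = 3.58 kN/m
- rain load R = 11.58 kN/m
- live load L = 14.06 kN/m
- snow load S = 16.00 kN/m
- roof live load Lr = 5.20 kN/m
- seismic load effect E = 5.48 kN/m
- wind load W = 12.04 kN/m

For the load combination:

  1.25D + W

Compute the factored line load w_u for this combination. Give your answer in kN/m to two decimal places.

16.52 kN/m

1.25(3.58) + 1.0(12.04) = 16.52
w_u = 16.52 kN/m.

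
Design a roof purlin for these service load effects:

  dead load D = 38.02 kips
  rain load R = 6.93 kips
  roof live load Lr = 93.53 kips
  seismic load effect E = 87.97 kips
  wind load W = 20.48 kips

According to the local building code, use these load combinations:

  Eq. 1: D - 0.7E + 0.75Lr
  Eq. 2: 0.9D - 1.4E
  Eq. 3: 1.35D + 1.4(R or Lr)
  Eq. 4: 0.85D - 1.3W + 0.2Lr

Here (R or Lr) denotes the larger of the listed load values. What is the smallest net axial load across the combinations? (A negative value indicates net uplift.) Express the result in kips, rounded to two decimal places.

-88.94 kips

(R or Lr) → Lr = 93.53 kips.
Eq. 1: 1.0(38.02) - 0.7(87.97) + 0.75(93.53) = 46.59
Eq. 2: 0.9(38.02) - 1.4(87.97) = -88.94
Eq. 3: 1.35(38.02) + 1.4(93.53) = 182.27
Eq. 4: 0.85(38.02) - 1.3(20.48) + 0.2(93.53) = 24.40
Combination 2 gives the minimum: -88.94 kips.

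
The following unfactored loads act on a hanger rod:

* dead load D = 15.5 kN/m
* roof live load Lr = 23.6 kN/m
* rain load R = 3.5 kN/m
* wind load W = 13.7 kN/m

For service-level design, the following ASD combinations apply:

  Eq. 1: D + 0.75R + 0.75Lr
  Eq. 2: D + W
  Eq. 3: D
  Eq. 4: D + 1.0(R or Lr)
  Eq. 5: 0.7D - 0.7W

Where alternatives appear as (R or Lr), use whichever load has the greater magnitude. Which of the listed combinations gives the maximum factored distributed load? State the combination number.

(R or Lr) → Lr = 23.6 kN/m.
Eq. 1: 1.0(15.5) + 0.75(3.5) + 0.75(23.6) = 15.50 + 2.63 + 17.70 = 35.83
Eq. 2: 1.0(15.5) + 1.0(13.7) = 15.50 + 13.70 = 29.20
Eq. 3: 1.0(15.5) = 15.50
Eq. 4: 1.0(15.5) + 1.0(23.6) = 15.50 + 23.60 = 39.10
Eq. 5: 0.7(15.5) - 0.7(13.7) = 10.85 - 9.59 = 1.26
The largest value is 39.10 kN/m from combination 4.

Combination 4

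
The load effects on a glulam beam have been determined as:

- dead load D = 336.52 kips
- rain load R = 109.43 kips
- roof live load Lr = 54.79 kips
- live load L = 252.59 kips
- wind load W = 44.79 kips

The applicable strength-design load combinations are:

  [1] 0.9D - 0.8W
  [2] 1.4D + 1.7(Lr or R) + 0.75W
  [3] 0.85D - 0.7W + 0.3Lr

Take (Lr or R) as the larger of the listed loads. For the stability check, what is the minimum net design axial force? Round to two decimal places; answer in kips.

(Lr or R) → R = 109.43 kips.
[1] 0.9(336.52) - 0.8(44.79) = 302.87 - 35.83 = 267.04
[2] 1.4(336.52) + 1.7(109.43) + 0.75(44.79) = 471.13 + 186.03 + 33.59 = 690.75
[3] 0.85(336.52) - 0.7(44.79) + 0.3(54.79) = 286.04 - 31.35 + 16.44 = 271.13
Combination 1 gives the minimum: 267.04 kips.

267.04 kips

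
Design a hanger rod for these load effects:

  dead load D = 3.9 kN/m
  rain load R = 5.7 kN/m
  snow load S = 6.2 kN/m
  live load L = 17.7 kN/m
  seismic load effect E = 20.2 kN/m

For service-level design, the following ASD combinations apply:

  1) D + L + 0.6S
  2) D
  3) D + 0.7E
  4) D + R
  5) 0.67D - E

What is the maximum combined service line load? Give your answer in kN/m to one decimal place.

1) 1.0(3.9) + 1.0(17.7) + 0.6(6.2) = 25.3
2) 1.0(3.9) = 3.9
3) 1.0(3.9) + 0.7(20.2) = 18.0
4) 1.0(3.9) + 1.0(5.7) = 9.6
5) 0.67(3.9) - 1.0(20.2) = -17.6
Combination 1 governs: w = 25.3 kN/m.

25.3 kN/m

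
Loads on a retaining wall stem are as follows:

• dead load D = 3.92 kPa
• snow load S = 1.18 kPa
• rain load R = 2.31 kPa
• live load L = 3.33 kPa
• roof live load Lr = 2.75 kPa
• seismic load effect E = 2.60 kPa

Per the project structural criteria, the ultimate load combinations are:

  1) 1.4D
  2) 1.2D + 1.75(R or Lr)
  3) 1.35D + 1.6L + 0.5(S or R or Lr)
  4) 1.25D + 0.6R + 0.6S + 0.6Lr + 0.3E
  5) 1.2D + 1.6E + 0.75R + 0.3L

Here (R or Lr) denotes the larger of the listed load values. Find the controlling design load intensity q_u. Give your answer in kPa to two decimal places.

12.00 kPa

(R or Lr) → Lr = 2.75 kPa; (S or R or Lr) → Lr = 2.75 kPa.
1) 1.4(3.92) = 5.49
2) 1.2(3.92) + 1.75(2.75) = 9.52
3) 1.35(3.92) + 1.6(3.33) + 0.5(2.75) = 12.00
4) 1.25(3.92) + 0.6(2.31) + 0.6(1.18) + 0.6(2.75) + 0.3(2.60) = 9.42
5) 1.2(3.92) + 1.6(2.60) + 0.75(2.31) + 0.3(3.33) = 11.60
Maximum is from combination 3.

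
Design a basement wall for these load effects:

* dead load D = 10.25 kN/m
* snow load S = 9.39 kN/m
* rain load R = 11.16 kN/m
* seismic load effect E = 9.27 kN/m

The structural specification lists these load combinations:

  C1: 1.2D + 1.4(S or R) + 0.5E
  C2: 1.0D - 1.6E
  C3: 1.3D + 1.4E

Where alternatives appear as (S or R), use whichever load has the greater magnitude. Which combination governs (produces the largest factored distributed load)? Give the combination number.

(S or R) → R = 11.16 kN/m.
C1: 1.2(10.25) + 1.4(11.16) + 0.5(9.27) = 32.56
C2: 1.0(10.25) - 1.6(9.27) = -4.58
C3: 1.3(10.25) + 1.4(9.27) = 26.30
The largest value is 32.56 kN/m from combination 1.

Combination 1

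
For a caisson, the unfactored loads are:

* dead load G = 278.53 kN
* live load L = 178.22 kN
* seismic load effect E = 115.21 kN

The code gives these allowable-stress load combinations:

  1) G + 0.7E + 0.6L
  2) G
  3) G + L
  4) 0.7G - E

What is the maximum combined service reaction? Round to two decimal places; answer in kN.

466.11 kN

1) 1.0(278.53) + 0.7(115.21) + 0.6(178.22) = 278.53 + 80.65 + 106.93 = 466.11
2) 1.0(278.53) = 278.53
3) 1.0(278.53) + 1.0(178.22) = 278.53 + 178.22 = 456.75
4) 0.7(278.53) - 1.0(115.21) = 194.97 - 115.21 = 79.76
Maximum is from combination 1.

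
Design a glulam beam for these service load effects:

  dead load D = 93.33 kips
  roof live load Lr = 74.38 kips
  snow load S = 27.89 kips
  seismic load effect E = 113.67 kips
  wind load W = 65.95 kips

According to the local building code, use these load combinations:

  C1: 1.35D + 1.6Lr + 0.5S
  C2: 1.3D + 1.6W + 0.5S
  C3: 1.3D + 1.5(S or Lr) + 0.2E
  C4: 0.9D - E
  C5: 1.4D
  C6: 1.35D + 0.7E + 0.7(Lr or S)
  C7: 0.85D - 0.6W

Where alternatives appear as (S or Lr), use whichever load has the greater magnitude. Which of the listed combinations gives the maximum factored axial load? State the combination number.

Combination 1

(S or Lr) → Lr = 74.38 kips; (Lr or S) → Lr = 74.38 kips.
C1: 1.35(93.33) + 1.6(74.38) + 0.5(27.89) = 258.95
C2: 1.3(93.33) + 1.6(65.95) + 0.5(27.89) = 240.79
C3: 1.3(93.33) + 1.5(74.38) + 0.2(113.67) = 255.63
C4: 0.9(93.33) - 1.0(113.67) = -29.67
C5: 1.4(93.33) = 130.66
C6: 1.35(93.33) + 0.7(113.67) + 0.7(74.38) = 257.63
C7: 0.85(93.33) - 0.6(65.95) = 39.76
The largest value is 258.95 kips from combination 1.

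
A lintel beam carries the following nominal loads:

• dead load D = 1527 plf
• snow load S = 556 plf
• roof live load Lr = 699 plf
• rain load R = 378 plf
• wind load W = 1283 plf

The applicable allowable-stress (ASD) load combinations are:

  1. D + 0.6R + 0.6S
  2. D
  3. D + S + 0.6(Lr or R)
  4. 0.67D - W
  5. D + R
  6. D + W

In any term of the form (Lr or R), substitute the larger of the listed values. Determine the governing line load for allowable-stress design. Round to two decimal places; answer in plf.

2810.00 plf

(Lr or R) → Lr = 699 plf.
1. 1.0(1527) + 0.6(378) + 0.6(556) = 2087.40
2. 1.0(1527) = 1527.00
3. 1.0(1527) + 1.0(556) + 0.6(699) = 2502.40
4. 0.67(1527) - 1.0(1283) = -259.91
5. 1.0(1527) + 1.0(378) = 1905.00
6. 1.0(1527) + 1.0(1283) = 2810.00
Combination 6 governs: w = 2810.00 plf.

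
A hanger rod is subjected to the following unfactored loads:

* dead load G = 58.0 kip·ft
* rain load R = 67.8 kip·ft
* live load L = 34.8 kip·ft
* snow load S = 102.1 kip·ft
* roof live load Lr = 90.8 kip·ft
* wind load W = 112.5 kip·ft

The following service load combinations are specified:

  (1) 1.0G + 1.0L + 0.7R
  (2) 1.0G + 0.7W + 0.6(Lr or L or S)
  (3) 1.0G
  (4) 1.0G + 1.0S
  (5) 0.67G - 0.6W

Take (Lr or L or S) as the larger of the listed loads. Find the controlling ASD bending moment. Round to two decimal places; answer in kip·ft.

(Lr or L or S) → S = 102.1 kip·ft.
(1) 1.0(58.0) + 1.0(34.8) + 0.7(67.8) = 58.00 + 34.80 + 47.46 = 140.26
(2) 1.0(58.0) + 0.7(112.5) + 0.6(102.1) = 58.00 + 78.75 + 61.26 = 198.01
(3) 1.0(58.0) = 58.00
(4) 1.0(58.0) + 1.0(102.1) = 58.00 + 102.10 = 160.10
(5) 0.67(58.0) - 0.6(112.5) = 38.86 - 67.50 = -28.64
Combination 2 governs: M = 198.01 kip·ft.

198.01 kip·ft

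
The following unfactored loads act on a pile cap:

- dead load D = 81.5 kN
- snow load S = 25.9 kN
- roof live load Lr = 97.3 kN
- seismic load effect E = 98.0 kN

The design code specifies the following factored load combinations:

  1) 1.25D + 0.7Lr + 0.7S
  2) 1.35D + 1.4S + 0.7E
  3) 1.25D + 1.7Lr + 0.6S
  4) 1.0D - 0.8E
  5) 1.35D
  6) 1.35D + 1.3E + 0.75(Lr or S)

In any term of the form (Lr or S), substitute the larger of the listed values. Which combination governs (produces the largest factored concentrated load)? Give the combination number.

(Lr or S) → Lr = 97.3 kN.
1) 1.25(81.5) + 0.7(97.3) + 0.7(25.9) = 101.9 + 68.1 + 18.1 = 188.1
2) 1.35(81.5) + 1.4(25.9) + 0.7(98.0) = 110.0 + 36.3 + 68.6 = 214.9
3) 1.25(81.5) + 1.7(97.3) + 0.6(25.9) = 101.9 + 165.4 + 15.5 = 282.8
4) 1.0(81.5) - 0.8(98.0) = 81.5 - 78.4 = 3.1
5) 1.35(81.5) = 110.0
6) 1.35(81.5) + 1.3(98.0) + 0.75(97.3) = 110.0 + 127.4 + 73.0 = 310.4
The largest value is 310.4 kN from combination 6.

Combination 6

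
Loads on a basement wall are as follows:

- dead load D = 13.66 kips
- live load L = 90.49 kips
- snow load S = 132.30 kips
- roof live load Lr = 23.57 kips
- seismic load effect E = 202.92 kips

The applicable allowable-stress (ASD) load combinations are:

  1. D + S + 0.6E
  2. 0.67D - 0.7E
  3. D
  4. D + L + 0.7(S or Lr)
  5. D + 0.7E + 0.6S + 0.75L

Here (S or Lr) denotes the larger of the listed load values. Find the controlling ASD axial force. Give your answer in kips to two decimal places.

302.95 kips

(S or Lr) → S = 132.30 kips.
1. 1.0(13.66) + 1.0(132.30) + 0.6(202.92) = 13.66 + 132.30 + 121.75 = 267.71
2. 0.67(13.66) - 0.7(202.92) = 9.15 - 142.04 = -132.89
3. 1.0(13.66) = 13.66
4. 1.0(13.66) + 1.0(90.49) + 0.7(132.30) = 13.66 + 90.49 + 92.61 = 196.76
5. 1.0(13.66) + 0.7(202.92) + 0.6(132.30) + 0.75(90.49) = 13.66 + 142.04 + 79.38 + 67.87 = 302.95
Maximum is from combination 5.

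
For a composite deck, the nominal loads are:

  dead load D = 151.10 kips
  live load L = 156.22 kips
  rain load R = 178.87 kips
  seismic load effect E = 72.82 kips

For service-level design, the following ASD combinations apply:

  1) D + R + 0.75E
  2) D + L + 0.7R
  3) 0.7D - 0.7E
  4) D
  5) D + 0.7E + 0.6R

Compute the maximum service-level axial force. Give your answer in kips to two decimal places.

1) 1.0(151.10) + 1.0(178.87) + 0.75(72.82) = 384.59
2) 1.0(151.10) + 1.0(156.22) + 0.7(178.87) = 432.53
3) 0.7(151.10) - 0.7(72.82) = 54.80
4) 1.0(151.10) = 151.10
5) 1.0(151.10) + 0.7(72.82) + 0.6(178.87) = 309.40
Combination 2 governs: P = 432.53 kips.

432.53 kips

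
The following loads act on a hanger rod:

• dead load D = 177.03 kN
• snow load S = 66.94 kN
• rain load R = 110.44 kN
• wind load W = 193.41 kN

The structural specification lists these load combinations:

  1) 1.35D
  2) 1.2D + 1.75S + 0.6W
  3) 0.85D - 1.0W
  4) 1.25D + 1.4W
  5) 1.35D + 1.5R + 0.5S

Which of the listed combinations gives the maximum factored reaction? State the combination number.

1) 1.35(177.03) = 238.99
2) 1.2(177.03) + 1.75(66.94) + 0.6(193.41) = 445.63
3) 0.85(177.03) - 1.0(193.41) = 150.48 - 193.41 = -42.93
4) 1.25(177.03) + 1.4(193.41) = 221.29 + 270.77 = 492.06
5) 1.35(177.03) + 1.5(110.44) + 0.5(66.94) = 238.99 + 165.66 + 33.47 = 438.12
The largest value is 492.06 kN from combination 4.

Combination 4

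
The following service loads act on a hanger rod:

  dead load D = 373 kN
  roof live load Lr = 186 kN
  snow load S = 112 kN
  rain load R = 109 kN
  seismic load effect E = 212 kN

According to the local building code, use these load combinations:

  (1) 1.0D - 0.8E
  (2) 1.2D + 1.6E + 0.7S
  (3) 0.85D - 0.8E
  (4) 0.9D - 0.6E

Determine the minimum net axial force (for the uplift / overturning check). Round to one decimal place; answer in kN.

(1) 1.0(373) - 0.8(212) = 373.0 - 169.6 = 203.4
(2) 1.2(373) + 1.6(212) + 0.7(112) = 447.6 + 339.2 + 78.4 = 865.2
(3) 0.85(373) - 0.8(212) = 317.1 - 169.6 = 147.5
(4) 0.9(373) - 0.6(212) = 335.7 - 127.2 = 208.5
Combination 3 gives the minimum: 147.5 kN.

147.5 kN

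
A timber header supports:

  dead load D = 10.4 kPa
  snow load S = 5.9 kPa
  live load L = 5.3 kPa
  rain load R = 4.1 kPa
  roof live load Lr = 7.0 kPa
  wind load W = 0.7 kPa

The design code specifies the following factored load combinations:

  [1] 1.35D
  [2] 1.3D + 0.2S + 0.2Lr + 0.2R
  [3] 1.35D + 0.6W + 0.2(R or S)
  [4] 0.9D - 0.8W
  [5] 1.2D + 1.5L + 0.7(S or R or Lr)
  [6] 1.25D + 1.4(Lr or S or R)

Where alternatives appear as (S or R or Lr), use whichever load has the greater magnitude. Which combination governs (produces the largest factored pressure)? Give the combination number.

Combination 5

(R or S) → S = 5.9 kPa; (S or R or Lr) → Lr = 7.0 kPa; (Lr or S or R) → Lr = 7.0 kPa.
[1] 1.35(10.4) = 14.0
[2] 1.3(10.4) + 0.2(5.9) + 0.2(7.0) + 0.2(4.1) = 13.5 + 1.2 + 1.4 + 0.8 = 16.9
[3] 1.35(10.4) + 0.6(0.7) + 0.2(5.9) = 14.0 + 0.4 + 1.2 = 15.6
[4] 0.9(10.4) - 0.8(0.7) = 9.4 - 0.6 = 8.8
[5] 1.2(10.4) + 1.5(5.3) + 0.7(7.0) = 25.3
[6] 1.25(10.4) + 1.4(7.0) = 13.0 + 9.8 = 22.8
The largest value is 25.3 kPa from combination 5.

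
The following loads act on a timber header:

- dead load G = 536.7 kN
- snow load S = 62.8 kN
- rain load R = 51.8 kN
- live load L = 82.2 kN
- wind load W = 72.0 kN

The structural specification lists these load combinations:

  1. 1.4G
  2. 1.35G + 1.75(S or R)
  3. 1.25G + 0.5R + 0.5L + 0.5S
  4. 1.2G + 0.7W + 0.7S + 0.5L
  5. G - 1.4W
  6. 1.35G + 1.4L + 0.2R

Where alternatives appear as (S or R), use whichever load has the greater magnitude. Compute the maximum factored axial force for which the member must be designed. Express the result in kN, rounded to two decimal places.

849.99 kN

(S or R) → S = 62.8 kN.
1. 1.4(536.7) = 751.38
2. 1.35(536.7) + 1.75(62.8) = 834.45
3. 1.25(536.7) + 0.5(51.8) + 0.5(82.2) + 0.5(62.8) = 769.28
4. 1.2(536.7) + 0.7(72.0) + 0.7(62.8) + 0.5(82.2) = 779.50
5. 1.0(536.7) - 1.4(72.0) = 435.90
6. 1.35(536.7) + 1.4(82.2) + 0.2(51.8) = 849.99
The controlling combination is 6, giving 849.99 kN.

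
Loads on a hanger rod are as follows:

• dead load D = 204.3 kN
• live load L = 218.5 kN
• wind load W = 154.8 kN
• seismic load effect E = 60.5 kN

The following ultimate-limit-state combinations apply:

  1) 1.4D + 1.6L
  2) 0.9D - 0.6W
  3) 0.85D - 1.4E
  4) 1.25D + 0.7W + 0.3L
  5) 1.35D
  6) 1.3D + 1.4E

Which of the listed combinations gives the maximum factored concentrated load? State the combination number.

1) 1.4(204.3) + 1.6(218.5) = 286.02 + 349.60 = 635.62
2) 0.9(204.3) - 0.6(154.8) = 183.87 - 92.88 = 90.99
3) 0.85(204.3) - 1.4(60.5) = 173.66 - 84.70 = 88.96
4) 1.25(204.3) + 0.7(154.8) + 0.3(218.5) = 255.38 + 108.36 + 65.55 = 429.29
5) 1.35(204.3) = 275.81
6) 1.3(204.3) + 1.4(60.5) = 265.59 + 84.70 = 350.29
The largest value is 635.62 kN from combination 1.

Combination 1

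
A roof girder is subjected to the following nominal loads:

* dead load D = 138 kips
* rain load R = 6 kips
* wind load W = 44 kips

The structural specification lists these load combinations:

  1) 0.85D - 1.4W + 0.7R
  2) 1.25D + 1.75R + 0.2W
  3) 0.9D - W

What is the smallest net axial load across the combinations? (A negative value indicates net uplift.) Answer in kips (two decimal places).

59.90 kips

1) 0.85(138) - 1.4(44) + 0.7(6) = 117.30 - 61.60 + 4.20 = 59.90
2) 1.25(138) + 1.75(6) + 0.2(44) = 172.50 + 10.50 + 8.80 = 191.80
3) 0.9(138) - 1.0(44) = 124.20 - 44.00 = 80.20
Combination 1 gives the minimum: 59.90 kips.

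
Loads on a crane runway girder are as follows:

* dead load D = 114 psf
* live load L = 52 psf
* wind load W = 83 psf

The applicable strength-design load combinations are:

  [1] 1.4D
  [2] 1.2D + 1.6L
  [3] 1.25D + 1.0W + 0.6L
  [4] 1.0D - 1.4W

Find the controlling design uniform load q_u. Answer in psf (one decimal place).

[1] 1.4(114) = 159.6
[2] 1.2(114) + 1.6(52) = 136.8 + 83.2 = 220.0
[3] 1.25(114) + 1.0(83) + 0.6(52) = 142.5 + 83.0 + 31.2 = 256.7
[4] 1.0(114) - 1.4(83) = 114.0 - 116.2 = -2.2
The controlling combination is 3, giving 256.7 psf.

256.7 psf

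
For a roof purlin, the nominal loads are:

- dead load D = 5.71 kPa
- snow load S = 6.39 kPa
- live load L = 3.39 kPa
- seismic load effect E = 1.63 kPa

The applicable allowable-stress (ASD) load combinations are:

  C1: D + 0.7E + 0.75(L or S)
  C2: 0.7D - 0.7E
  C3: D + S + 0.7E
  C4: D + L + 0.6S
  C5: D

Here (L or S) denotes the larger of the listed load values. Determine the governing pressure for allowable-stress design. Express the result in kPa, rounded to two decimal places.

(L or S) → S = 6.39 kPa.
C1: 1.0(5.71) + 0.7(1.63) + 0.75(6.39) = 5.71 + 1.14 + 4.79 = 11.64
C2: 0.7(5.71) - 0.7(1.63) = 4.00 - 1.14 = 2.86
C3: 1.0(5.71) + 1.0(6.39) + 0.7(1.63) = 5.71 + 6.39 + 1.14 = 13.24
C4: 1.0(5.71) + 1.0(3.39) + 0.6(6.39) = 5.71 + 3.39 + 3.83 = 12.93
C5: 1.0(5.71) = 5.71
Combination 3 governs: p = 13.24 kPa.

13.24 kPa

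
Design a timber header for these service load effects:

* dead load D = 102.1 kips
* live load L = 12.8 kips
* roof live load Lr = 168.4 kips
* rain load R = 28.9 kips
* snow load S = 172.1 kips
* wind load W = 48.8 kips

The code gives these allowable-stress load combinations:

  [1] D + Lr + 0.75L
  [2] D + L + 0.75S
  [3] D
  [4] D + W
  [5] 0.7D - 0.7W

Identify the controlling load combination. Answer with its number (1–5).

[1] 1.0(102.1) + 1.0(168.4) + 0.75(12.8) = 102.10 + 168.40 + 9.60 = 280.10
[2] 1.0(102.1) + 1.0(12.8) + 0.75(172.1) = 102.10 + 12.80 + 129.08 = 243.98
[3] 1.0(102.1) = 102.10
[4] 1.0(102.1) + 1.0(48.8) = 102.10 + 48.80 = 150.90
[5] 0.7(102.1) - 0.7(48.8) = 71.47 - 34.16 = 37.31
The largest value is 280.10 kips from combination 1.

Combination 1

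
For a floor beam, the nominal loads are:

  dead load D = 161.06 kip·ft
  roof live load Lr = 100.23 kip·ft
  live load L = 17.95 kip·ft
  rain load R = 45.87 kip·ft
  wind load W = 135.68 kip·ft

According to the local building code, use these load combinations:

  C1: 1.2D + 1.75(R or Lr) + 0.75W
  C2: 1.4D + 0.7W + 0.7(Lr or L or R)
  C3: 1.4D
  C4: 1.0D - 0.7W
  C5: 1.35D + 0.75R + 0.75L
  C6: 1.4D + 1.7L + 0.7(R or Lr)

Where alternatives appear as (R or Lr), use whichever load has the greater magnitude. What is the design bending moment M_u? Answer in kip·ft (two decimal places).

(R or Lr) → Lr = 100.23 kip·ft; (Lr or L or R) → Lr = 100.23 kip·ft.
C1: 1.2(161.06) + 1.75(100.23) + 0.75(135.68) = 470.43
C2: 1.4(161.06) + 0.7(135.68) + 0.7(100.23) = 390.62
C3: 1.4(161.06) = 225.48
C4: 1.0(161.06) - 0.7(135.68) = 66.08
C5: 1.35(161.06) + 0.75(45.87) + 0.75(17.95) = 265.30
C6: 1.4(161.06) + 1.7(17.95) + 0.7(100.23) = 326.16
The controlling combination is 1, giving 470.43 kip·ft.

470.43 kip·ft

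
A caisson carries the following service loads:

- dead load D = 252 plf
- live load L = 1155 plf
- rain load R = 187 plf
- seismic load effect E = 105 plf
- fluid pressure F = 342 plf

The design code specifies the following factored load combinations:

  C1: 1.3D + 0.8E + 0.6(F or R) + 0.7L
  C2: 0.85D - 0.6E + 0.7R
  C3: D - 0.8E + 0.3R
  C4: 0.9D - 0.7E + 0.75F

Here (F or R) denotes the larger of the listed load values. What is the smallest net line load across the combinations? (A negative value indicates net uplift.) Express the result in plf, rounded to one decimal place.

(F or R) → F = 342 plf.
C1: 1.3(252) + 0.8(105) + 0.6(342) + 0.7(1155) = 327.6 + 84.0 + 205.2 + 808.5 = 1425.3
C2: 0.85(252) - 0.6(105) + 0.7(187) = 214.2 - 63.0 + 130.9 = 282.1
C3: 1.0(252) - 0.8(105) + 0.3(187) = 252.0 - 84.0 + 56.1 = 224.1
C4: 0.9(252) - 0.7(105) + 0.75(342) = 226.8 - 73.5 + 256.5 = 409.8
Combination 3 gives the minimum: 224.1 plf.

224.1 plf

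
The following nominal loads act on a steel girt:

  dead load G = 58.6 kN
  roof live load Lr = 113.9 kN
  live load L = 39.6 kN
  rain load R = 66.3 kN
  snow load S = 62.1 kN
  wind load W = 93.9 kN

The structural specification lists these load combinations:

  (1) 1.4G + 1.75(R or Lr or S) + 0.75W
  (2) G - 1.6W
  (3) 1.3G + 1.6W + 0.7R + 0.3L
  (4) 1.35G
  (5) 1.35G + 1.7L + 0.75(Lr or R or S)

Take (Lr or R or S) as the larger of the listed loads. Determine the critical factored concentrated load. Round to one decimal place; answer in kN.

(R or Lr or S) → Lr = 113.9 kN; (Lr or R or S) → Lr = 113.9 kN.
(1) 1.4(58.6) + 1.75(113.9) + 0.75(93.9) = 351.8
(2) 1.0(58.6) - 1.6(93.9) = 58.6 - 150.2 = -91.6
(3) 1.3(58.6) + 1.6(93.9) + 0.7(66.3) + 0.3(39.6) = 76.2 + 150.2 + 46.4 + 11.9 = 284.7
(4) 1.35(58.6) = 79.1
(5) 1.35(58.6) + 1.7(39.6) + 0.75(113.9) = 231.9
Maximum is from combination 1.

351.8 kN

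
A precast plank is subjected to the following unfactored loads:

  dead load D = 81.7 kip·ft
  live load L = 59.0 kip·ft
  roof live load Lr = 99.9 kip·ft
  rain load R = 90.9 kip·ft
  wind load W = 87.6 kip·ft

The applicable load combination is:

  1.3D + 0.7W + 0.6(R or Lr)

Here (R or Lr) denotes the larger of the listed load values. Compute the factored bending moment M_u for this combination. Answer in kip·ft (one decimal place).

227.5 kip·ft

(R or Lr) → Lr = 99.9 kip·ft.
1.3(81.7) + 0.7(87.6) + 0.6(99.9) = 227.5
M_u = 227.5 kip·ft.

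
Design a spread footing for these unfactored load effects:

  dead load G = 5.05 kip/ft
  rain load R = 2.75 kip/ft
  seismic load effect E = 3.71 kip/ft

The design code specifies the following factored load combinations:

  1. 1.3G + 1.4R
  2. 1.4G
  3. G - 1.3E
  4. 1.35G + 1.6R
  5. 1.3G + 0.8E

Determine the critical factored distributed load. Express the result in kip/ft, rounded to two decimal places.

1. 1.3(5.05) + 1.4(2.75) = 10.42
2. 1.4(5.05) = 7.07
3. 1.0(5.05) - 1.3(3.71) = 0.23
4. 1.35(5.05) + 1.6(2.75) = 11.22
5. 1.3(5.05) + 0.8(3.71) = 9.53
Combination 4 governs: w_u = 11.22 kip/ft.

11.22 kip/ft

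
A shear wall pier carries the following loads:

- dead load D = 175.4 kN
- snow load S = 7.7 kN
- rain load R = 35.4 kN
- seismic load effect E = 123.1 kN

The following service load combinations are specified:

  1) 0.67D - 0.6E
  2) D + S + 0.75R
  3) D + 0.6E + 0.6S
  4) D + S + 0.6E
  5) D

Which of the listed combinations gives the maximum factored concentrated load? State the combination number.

1) 0.67(175.4) - 0.6(123.1) = 43.7
2) 1.0(175.4) + 1.0(7.7) + 0.75(35.4) = 175.4 + 7.7 + 26.6 = 209.7
3) 1.0(175.4) + 0.6(123.1) + 0.6(7.7) = 175.4 + 73.9 + 4.6 = 253.9
4) 1.0(175.4) + 1.0(7.7) + 0.6(123.1) = 175.4 + 7.7 + 73.9 = 257.0
5) 1.0(175.4) = 175.4
The largest value is 257.0 kN from combination 4.

Combination 4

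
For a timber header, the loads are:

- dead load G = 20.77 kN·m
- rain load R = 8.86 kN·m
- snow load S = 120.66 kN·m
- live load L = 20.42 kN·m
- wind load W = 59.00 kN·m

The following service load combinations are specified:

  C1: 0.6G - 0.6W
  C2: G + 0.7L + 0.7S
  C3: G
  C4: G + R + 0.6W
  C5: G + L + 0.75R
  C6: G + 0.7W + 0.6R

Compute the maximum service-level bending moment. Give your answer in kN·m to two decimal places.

119.53 kN·m

C1: 0.6(20.77) - 0.6(59.00) = -22.94
C2: 1.0(20.77) + 0.7(20.42) + 0.7(120.66) = 119.53
C3: 1.0(20.77) = 20.77
C4: 1.0(20.77) + 1.0(8.86) + 0.6(59.00) = 65.03
C5: 1.0(20.77) + 1.0(20.42) + 0.75(8.86) = 47.84
C6: 1.0(20.77) + 0.7(59.00) + 0.6(8.86) = 67.39
The controlling combination is 2, giving 119.53 kN·m.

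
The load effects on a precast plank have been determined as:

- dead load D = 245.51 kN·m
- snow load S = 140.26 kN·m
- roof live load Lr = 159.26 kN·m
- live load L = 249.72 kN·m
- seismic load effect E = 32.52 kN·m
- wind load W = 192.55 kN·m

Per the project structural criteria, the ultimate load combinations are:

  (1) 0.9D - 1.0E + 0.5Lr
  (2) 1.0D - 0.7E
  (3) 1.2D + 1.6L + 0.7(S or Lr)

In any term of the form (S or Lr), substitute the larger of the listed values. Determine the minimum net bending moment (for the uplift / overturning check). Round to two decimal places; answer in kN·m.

(S or Lr) → Lr = 159.26 kN·m.
(1) 0.9(245.51) - 1.0(32.52) + 0.5(159.26) = 220.96 - 32.52 + 79.63 = 268.07
(2) 1.0(245.51) - 0.7(32.52) = 245.51 - 22.76 = 222.75
(3) 1.2(245.51) + 1.6(249.72) + 0.7(159.26) = 805.65
Combination 2 gives the minimum: 222.75 kN·m.

222.75 kN·m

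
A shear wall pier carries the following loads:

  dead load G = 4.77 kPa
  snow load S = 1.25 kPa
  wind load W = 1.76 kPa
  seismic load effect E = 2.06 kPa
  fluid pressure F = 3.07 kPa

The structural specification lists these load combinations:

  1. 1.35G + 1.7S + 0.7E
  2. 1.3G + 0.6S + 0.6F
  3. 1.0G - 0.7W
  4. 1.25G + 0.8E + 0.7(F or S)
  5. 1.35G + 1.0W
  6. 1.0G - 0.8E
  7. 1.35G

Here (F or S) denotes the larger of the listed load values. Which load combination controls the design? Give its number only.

(F or S) → F = 3.07 kPa.
1. 1.35(4.77) + 1.7(1.25) + 0.7(2.06) = 10.01
2. 1.3(4.77) + 0.6(1.25) + 0.6(3.07) = 8.79
3. 1.0(4.77) - 0.7(1.76) = 3.54
4. 1.25(4.77) + 0.8(2.06) + 0.7(3.07) = 9.76
5. 1.35(4.77) + 1.0(1.76) = 8.20
6. 1.0(4.77) - 0.8(2.06) = 3.12
7. 1.35(4.77) = 6.44
The largest value is 10.01 kPa from combination 1.

Combination 1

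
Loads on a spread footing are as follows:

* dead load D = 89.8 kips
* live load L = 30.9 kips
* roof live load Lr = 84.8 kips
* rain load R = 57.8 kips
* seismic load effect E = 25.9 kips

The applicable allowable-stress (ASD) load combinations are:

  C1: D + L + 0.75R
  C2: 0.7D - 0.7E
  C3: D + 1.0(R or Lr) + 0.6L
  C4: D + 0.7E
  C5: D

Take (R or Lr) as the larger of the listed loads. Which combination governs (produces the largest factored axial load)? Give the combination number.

Combination 3

(R or Lr) → Lr = 84.8 kips.
C1: 1.0(89.8) + 1.0(30.9) + 0.75(57.8) = 164.1
C2: 0.7(89.8) - 0.7(25.9) = 44.7
C3: 1.0(89.8) + 1.0(84.8) + 0.6(30.9) = 193.1
C4: 1.0(89.8) + 0.7(25.9) = 107.9
C5: 1.0(89.8) = 89.8
The largest value is 193.1 kips from combination 3.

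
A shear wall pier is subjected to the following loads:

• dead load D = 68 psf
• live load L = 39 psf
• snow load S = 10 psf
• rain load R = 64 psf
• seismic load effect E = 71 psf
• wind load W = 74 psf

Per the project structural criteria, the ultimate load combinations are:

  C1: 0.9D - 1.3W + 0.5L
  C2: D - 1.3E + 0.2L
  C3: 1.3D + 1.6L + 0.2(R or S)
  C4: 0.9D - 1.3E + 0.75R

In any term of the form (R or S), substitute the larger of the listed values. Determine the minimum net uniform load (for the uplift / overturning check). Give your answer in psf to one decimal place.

-16.5 psf

(R or S) → R = 64 psf.
C1: 0.9(68) - 1.3(74) + 0.5(39) = 61.2 - 96.2 + 19.5 = -15.5
C2: 1.0(68) - 1.3(71) + 0.2(39) = 68.0 - 92.3 + 7.8 = -16.5
C3: 1.3(68) + 1.6(39) + 0.2(64) = 88.4 + 62.4 + 12.8 = 163.6
C4: 0.9(68) - 1.3(71) + 0.75(64) = 61.2 - 92.3 + 48.0 = 16.9
Combination 2 gives the minimum: -16.5 psf.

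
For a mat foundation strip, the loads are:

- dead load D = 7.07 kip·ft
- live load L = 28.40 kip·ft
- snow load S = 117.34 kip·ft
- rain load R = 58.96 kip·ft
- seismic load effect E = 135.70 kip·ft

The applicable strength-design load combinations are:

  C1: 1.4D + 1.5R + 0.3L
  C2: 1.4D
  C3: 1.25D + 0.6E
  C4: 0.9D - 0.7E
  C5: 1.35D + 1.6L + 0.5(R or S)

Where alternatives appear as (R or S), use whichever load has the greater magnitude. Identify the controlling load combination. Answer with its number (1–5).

(R or S) → S = 117.34 kip·ft.
C1: 1.4(7.07) + 1.5(58.96) + 0.3(28.40) = 9.90 + 88.44 + 8.52 = 106.86
C2: 1.4(7.07) = 9.90
C3: 1.25(7.07) + 0.6(135.70) = 8.84 + 81.42 = 90.26
C4: 0.9(7.07) - 0.7(135.70) = 6.36 - 94.99 = -88.63
C5: 1.35(7.07) + 1.6(28.40) + 0.5(117.34) = 9.54 + 45.44 + 58.67 = 113.65
The largest value is 113.65 kip·ft from combination 5.

Combination 5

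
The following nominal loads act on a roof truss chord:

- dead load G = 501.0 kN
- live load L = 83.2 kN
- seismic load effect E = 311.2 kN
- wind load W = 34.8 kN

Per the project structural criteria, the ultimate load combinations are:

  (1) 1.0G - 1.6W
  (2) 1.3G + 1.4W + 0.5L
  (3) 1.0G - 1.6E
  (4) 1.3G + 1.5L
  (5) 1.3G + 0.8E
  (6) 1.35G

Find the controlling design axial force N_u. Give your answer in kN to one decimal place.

900.3 kN

(1) 1.0(501.0) - 1.6(34.8) = 501.0 - 55.7 = 445.3
(2) 1.3(501.0) + 1.4(34.8) + 0.5(83.2) = 651.3 + 48.7 + 41.6 = 741.6
(3) 1.0(501.0) - 1.6(311.2) = 501.0 - 497.9 = 3.1
(4) 1.3(501.0) + 1.5(83.2) = 651.3 + 124.8 = 776.1
(5) 1.3(501.0) + 0.8(311.2) = 651.3 + 249.0 = 900.3
(6) 1.35(501.0) = 676.4
Maximum is from combination 5.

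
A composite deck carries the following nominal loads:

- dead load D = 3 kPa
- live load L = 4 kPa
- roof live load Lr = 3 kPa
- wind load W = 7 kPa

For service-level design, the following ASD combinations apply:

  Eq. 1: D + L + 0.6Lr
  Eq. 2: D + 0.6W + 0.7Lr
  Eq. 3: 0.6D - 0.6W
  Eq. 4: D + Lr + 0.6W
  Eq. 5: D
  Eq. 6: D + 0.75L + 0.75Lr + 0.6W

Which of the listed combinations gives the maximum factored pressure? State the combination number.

Eq. 1: 1.0(3) + 1.0(4) + 0.6(3) = 8.8
Eq. 2: 1.0(3) + 0.6(7) + 0.7(3) = 9.3
Eq. 3: 0.6(3) - 0.6(7) = -2.4
Eq. 4: 1.0(3) + 1.0(3) + 0.6(7) = 10.2
Eq. 5: 1.0(3) = 3.0
Eq. 6: 1.0(3) + 0.75(4) + 0.75(3) + 0.6(7) = 12.5
The largest value is 12.5 kPa from combination 6.

Combination 6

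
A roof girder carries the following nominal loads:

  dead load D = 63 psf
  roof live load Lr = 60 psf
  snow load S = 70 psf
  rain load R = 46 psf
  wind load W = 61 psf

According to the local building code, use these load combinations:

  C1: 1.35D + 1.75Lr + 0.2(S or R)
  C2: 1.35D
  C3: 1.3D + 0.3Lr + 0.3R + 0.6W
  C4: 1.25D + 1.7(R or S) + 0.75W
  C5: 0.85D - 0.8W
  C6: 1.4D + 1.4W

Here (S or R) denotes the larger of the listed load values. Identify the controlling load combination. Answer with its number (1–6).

(S or R) → S = 70 psf; (R or S) → S = 70 psf.
C1: 1.35(63) + 1.75(60) + 0.2(70) = 85.1 + 105.0 + 14.0 = 204.1
C2: 1.35(63) = 85.1
C3: 1.3(63) + 0.3(60) + 0.3(46) + 0.6(61) = 81.9 + 18.0 + 13.8 + 36.6 = 150.3
C4: 1.25(63) + 1.7(70) + 0.75(61) = 243.5
C5: 0.85(63) - 0.8(61) = 53.6 - 48.8 = 4.8
C6: 1.4(63) + 1.4(61) = 88.2 + 85.4 = 173.6
The largest value is 243.5 psf from combination 4.

Combination 4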